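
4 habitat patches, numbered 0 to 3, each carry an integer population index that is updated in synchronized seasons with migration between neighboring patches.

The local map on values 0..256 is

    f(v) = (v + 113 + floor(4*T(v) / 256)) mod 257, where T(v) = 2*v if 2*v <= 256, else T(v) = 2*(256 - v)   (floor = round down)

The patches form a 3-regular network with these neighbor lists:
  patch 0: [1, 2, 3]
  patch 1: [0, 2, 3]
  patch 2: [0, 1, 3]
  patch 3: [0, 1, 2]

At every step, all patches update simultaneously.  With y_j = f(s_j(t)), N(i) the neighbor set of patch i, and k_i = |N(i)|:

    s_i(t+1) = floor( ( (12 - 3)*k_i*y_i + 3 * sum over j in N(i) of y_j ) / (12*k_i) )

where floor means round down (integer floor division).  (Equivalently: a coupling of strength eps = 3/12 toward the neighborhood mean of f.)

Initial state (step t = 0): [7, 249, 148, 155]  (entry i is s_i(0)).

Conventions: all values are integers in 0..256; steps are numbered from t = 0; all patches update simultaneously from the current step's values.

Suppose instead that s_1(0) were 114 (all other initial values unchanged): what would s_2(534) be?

Simulating step by step:
t=0: [7, 114, 148, 155]
t=1: [110, 184, 35, 40]
t=2: [198, 75, 146, 150]
t=3: [58, 148, 24, 27]
t=4: [152, 42, 129, 131]
t=5: [62, 158, 218, 219]
t=6: [146, 40, 78, 79]
t=7: [48, 148, 174, 174]
t=8: [127, 24, 40, 40]
t=9: [219, 148, 160, 160]
t=10: [60, 14, 22, 22]
t=11: [163, 132, 137, 137]
t=12: [78, 229, 233, 233]
t=13: [166, 94, 97, 97]
t=14: [70, 194, 196, 196]
t=15: [151, 62, 63, 63]
t=16: [51, 162, 163, 163]
t=17: [128, 32, 32, 32]
t=18: [220, 154, 154, 154]
t=19: [61, 18, 18, 18]
t=20: [164, 134, 134, 134]
t=21: [79, 231, 231, 231]
t=22: [167, 95, 95, 95]
t=23: [71, 194, 194, 194]
t=24: [152, 62, 62, 62]
t=25: [52, 162, 162, 162]
t=26: [129, 32, 32, 32]
t=27: [220, 154, 154, 154]

Answer: s_2(534) = 231
Key observation: The state at step 18, [220, 154, 154, 154], reappears at step 27: the system is in a cycle of period 9 from step 18 on.  Therefore the state at step 534 equals the state at step 18 + ((534 - 18) mod 9) = 21, which is [79, 231, 231, 231].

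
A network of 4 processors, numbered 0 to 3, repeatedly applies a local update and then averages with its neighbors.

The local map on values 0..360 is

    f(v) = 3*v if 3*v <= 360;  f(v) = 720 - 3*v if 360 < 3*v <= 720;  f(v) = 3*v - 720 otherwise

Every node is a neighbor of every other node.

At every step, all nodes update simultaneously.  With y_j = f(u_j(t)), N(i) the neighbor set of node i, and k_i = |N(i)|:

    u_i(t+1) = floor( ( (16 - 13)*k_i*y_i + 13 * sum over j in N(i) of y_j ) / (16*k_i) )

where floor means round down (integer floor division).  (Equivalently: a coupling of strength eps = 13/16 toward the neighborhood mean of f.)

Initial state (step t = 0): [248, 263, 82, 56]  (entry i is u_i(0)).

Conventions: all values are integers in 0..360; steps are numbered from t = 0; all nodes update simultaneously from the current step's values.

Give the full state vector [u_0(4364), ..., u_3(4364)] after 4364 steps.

Answer: [351, 351, 351, 351]
Key observation: The state at step 5, [333, 333, 333, 333], reappears at step 9: the system is in a cycle of period 4 from step 5 on.  Therefore the state at step 4364 equals the state at step 5 + ((4364 - 5) mod 4) = 8, which is [351, 351, 351, 351].

Derivation:
t=0: [248, 263, 82, 56]
t=1: [135, 131, 116, 123]
t=2: [336, 335, 334, 333]
t=3: [283, 283, 283, 283]
t=4: [129, 129, 129, 129]
t=5: [333, 333, 333, 333]
t=6: [279, 279, 279, 279]
t=7: [117, 117, 117, 117]
t=8: [351, 351, 351, 351]
t=9: [333, 333, 333, 333]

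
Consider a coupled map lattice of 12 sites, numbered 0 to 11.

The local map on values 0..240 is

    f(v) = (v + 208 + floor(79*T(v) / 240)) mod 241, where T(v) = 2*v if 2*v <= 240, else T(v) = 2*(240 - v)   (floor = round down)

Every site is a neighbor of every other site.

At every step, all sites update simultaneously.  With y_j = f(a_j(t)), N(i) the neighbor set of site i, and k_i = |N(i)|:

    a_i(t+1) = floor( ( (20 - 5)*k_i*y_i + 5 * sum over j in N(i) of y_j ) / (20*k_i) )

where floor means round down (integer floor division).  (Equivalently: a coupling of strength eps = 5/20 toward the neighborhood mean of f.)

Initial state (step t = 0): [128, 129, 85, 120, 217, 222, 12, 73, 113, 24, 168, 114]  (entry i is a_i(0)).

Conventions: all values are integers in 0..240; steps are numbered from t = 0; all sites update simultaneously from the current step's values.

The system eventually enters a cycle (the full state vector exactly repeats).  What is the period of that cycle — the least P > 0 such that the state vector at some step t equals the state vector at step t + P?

Simulating step by step:
t=0: [128, 129, 85, 120, 217, 222, 12, 73, 113, 24, 168, 114]
t=1: [163, 164, 119, 162, 186, 186, 206, 105, 153, 45, 173, 154]
t=2: [176, 177, 164, 176, 182, 182, 187, 147, 174, 75, 179, 174]
t=3: [182, 182, 179, 182, 184, 184, 184, 175, 181, 114, 183, 181]
t=4: [186, 186, 185, 186, 186, 186, 186, 183, 185, 163, 186, 185]
t=5: [187, 187, 187, 187, 187, 187, 187, 187, 187, 181, 187, 187]
t=6: [187, 187, 187, 187, 187, 187, 187, 187, 187, 186, 187, 187]
t=7: [188, 188, 188, 188, 188, 188, 188, 188, 188, 188, 188, 188]
t=8: [189, 189, 189, 189, 189, 189, 189, 189, 189, 189, 189, 189]
t=9: [189, 189, 189, 189, 189, 189, 189, 189, 189, 189, 189, 189]

Answer: 1
Key observation: The state at step 8, [189, 189, 189, 189, 189, 189, 189, 189, 189, 189, 189, 189], reappears at step 9 — and no state repeats earlier — so the cycle the system enters has period 1.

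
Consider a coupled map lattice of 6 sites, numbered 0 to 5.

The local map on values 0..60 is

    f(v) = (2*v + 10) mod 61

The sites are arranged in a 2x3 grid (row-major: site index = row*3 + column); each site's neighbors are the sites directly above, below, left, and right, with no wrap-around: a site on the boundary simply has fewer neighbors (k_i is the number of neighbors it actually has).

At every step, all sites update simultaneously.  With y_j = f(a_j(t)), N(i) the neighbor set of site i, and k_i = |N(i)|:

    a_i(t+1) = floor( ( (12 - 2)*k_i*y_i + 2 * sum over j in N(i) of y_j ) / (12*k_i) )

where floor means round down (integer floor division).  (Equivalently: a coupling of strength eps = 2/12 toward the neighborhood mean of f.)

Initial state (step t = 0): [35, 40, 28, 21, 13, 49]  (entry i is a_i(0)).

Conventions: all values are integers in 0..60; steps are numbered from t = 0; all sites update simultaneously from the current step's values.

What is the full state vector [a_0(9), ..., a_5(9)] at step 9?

Answer: [19, 20, 31, 40, 27, 52]

Derivation:
t=0: [35, 40, 28, 21, 13, 49]
t=1: [22, 27, 10, 47, 37, 42]
t=2: [48, 8, 28, 42, 23, 31]
t=3: [42, 27, 7, 35, 50, 14]
t=4: [29, 8, 23, 22, 44, 37]
t=5: [12, 27, 50, 48, 36, 26]
t=6: [32, 8, 41, 42, 20, 6]
t=7: [15, 26, 29, 32, 46, 25]
t=8: [34, 5, 10, 17, 38, 54]
t=9: [19, 20, 31, 40, 27, 52]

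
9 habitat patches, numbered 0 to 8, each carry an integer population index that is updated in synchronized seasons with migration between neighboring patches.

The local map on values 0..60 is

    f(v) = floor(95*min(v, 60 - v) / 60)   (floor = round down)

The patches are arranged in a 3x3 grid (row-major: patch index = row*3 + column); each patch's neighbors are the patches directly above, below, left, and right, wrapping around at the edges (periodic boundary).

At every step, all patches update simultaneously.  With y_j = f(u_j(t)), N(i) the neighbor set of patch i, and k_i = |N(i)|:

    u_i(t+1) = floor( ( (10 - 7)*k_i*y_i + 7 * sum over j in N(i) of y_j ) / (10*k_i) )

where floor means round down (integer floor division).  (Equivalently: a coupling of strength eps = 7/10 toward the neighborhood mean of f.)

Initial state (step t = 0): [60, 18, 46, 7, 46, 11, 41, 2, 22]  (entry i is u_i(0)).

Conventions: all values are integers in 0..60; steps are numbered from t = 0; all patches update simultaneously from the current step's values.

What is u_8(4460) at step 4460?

Simulating step by step:
t=0: [60, 18, 46, 7, 46, 11, 41, 2, 22]
t=1: [15, 16, 20, 15, 16, 20, 17, 20, 22]
t=2: [25, 26, 29, 25, 26, 29, 27, 28, 31]
t=3: [40, 41, 43, 40, 41, 43, 41, 42, 44]
t=4: [29, 29, 27, 29, 29, 27, 29, 28, 26]
t=5: [44, 44, 42, 44, 44, 42, 44, 44, 42]
t=6: [25, 25, 26, 25, 25, 26, 25, 25, 26]
t=7: [39, 39, 40, 39, 39, 40, 39, 39, 40]
t=8: [32, 32, 31, 32, 32, 31, 32, 32, 31]
t=9: [44, 44, 44, 44, 44, 44, 44, 44, 44]
t=10: [25, 25, 25, 25, 25, 25, 25, 25, 25]
t=11: [39, 39, 39, 39, 39, 39, 39, 39, 39]
t=12: [33, 33, 33, 33, 33, 33, 33, 33, 33]
t=13: [42, 42, 42, 42, 42, 42, 42, 42, 42]
t=14: [28, 28, 28, 28, 28, 28, 28, 28, 28]
t=15: [44, 44, 44, 44, 44, 44, 44, 44, 44]

Answer: u_8(4460) = 28
Key observation: The state at step 9, [44, 44, 44, 44, 44, 44, 44, 44, 44], reappears at step 15: the system is in a cycle of period 6 from step 9 on.  Therefore the state at step 4460 equals the state at step 9 + ((4460 - 9) mod 6) = 14, which is [28, 28, 28, 28, 28, 28, 28, 28, 28].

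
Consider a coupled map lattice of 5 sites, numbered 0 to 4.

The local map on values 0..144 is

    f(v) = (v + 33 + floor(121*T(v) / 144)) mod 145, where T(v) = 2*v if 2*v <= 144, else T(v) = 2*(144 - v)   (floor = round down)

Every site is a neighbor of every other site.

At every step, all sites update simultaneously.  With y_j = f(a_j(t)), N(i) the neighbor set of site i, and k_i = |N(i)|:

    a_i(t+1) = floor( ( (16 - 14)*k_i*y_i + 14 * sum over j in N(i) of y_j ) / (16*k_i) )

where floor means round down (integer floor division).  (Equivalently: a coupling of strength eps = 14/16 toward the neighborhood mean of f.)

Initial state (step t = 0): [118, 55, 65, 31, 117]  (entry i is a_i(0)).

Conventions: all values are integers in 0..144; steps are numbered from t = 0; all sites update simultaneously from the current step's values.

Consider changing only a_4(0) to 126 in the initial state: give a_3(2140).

Answer: a_3(2140) = 78
Key observation: The state at step 8, [78, 78, 78, 78, 78], reappears at step 10: the system is in a cycle of period 2 from step 8 on.  Therefore the state at step 2140 equals the state at step 8 + ((2140 - 8) mod 2) = 8, which is [78, 78, 78, 78, 78].

Derivation:
t=0: [118, 55, 65, 31, 126]
t=1: [62, 63, 61, 56, 62]
t=2: [50, 50, 50, 51, 50]
t=3: [22, 22, 22, 22, 22]
t=4: [91, 91, 91, 91, 91]
t=5: [68, 68, 68, 68, 68]
t=6: [70, 70, 70, 70, 70]
t=7: [75, 75, 75, 75, 75]
t=8: [78, 78, 78, 78, 78]
t=9: [76, 76, 76, 76, 76]
t=10: [78, 78, 78, 78, 78]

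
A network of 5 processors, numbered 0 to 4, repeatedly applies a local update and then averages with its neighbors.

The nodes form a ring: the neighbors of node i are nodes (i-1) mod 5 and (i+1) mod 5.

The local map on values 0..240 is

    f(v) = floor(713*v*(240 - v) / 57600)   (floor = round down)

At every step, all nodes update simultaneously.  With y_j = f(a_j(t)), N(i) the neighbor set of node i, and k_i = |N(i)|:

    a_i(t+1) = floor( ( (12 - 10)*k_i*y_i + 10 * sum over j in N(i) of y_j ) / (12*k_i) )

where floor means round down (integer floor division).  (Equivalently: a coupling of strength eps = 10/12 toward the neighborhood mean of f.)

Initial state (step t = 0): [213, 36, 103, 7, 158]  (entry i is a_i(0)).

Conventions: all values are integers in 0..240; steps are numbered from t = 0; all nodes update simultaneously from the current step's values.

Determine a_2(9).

Answer: a_2(9) = 155

Derivation:
t=0: [213, 36, 103, 7, 158]
t=1: [116, 117, 74, 142, 64]
t=2: [161, 167, 171, 149, 169]
t=3: [150, 151, 156, 150, 159]
t=4: [163, 164, 165, 161, 165]
t=5: [153, 154, 155, 153, 155]
t=6: [163, 163, 163, 163, 163]
t=7: [155, 155, 155, 155, 155]
t=8: [163, 163, 163, 163, 163]
t=9: [155, 155, 155, 155, 155]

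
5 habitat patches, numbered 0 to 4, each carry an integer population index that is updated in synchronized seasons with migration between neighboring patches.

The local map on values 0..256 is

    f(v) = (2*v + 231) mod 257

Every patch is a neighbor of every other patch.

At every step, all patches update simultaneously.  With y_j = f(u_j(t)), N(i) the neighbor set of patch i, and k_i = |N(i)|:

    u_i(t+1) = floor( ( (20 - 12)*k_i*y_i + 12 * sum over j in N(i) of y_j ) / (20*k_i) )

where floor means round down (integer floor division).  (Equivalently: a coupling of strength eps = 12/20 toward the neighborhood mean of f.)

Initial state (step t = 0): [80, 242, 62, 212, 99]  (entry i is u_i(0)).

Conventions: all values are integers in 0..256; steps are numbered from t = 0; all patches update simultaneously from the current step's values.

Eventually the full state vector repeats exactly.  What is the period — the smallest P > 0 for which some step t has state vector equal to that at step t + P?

Answer: 16
Key observation: The state at step 9, [135, 135, 135, 135, 135], reappears at step 25 — and no state repeats earlier — so the cycle the system enters has period 16.

Derivation:
t=0: [80, 242, 62, 212, 99]
t=1: [145, 162, 136, 147, 154]
t=2: [51, 59, 111, 52, 55]
t=3: [97, 101, 127, 98, 99]
t=4: [179, 181, 194, 179, 180]
t=5: [80, 81, 87, 80, 80]
t=6: [136, 136, 139, 136, 136]
t=7: [246, 246, 248, 246, 246]
t=8: [209, 209, 210, 209, 209]
t=9: [135, 135, 135, 135, 135]
t=10: [244, 244, 244, 244, 244]
t=11: [205, 205, 205, 205, 205]
t=12: [127, 127, 127, 127, 127]
t=13: [228, 228, 228, 228, 228]
t=14: [173, 173, 173, 173, 173]
t=15: [63, 63, 63, 63, 63]
t=16: [100, 100, 100, 100, 100]
t=17: [174, 174, 174, 174, 174]
t=18: [65, 65, 65, 65, 65]
t=19: [104, 104, 104, 104, 104]
t=20: [182, 182, 182, 182, 182]
t=21: [81, 81, 81, 81, 81]
t=22: [136, 136, 136, 136, 136]
t=23: [246, 246, 246, 246, 246]
t=24: [209, 209, 209, 209, 209]
t=25: [135, 135, 135, 135, 135]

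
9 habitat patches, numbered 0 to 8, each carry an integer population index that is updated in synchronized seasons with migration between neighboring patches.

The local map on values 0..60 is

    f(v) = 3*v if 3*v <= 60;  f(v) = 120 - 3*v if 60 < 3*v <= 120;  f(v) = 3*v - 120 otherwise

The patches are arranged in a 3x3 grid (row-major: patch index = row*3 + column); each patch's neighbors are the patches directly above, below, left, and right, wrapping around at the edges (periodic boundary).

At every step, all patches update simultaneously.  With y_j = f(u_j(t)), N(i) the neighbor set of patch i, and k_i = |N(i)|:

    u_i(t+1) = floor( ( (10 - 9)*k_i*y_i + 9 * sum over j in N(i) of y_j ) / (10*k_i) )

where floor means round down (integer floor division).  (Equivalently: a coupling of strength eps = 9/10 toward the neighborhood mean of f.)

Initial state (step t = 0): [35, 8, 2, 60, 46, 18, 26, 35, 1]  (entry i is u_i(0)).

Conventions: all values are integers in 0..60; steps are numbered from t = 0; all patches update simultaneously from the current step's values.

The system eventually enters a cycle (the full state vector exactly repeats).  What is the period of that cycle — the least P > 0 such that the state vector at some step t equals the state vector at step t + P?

Answer: 7
Key observation: The state at step 31, [11, 9, 9, 9, 10, 10, 9, 10, 10], reappears at step 38 — and no state repeats earlier — so the cycle the system enters has period 7.

Derivation:
t=0: [35, 8, 2, 60, 46, 18, 26, 35, 1]
t=1: [31, 14, 22, 35, 36, 24, 25, 21, 26]
t=2: [37, 37, 41, 31, 37, 32, 36, 37, 50]
t=3: [12, 7, 16, 14, 16, 17, 18, 14, 13]
t=4: [40, 41, 37, 46, 39, 44, 41, 40, 47]
t=5: [7, 3, 9, 5, 7, 12, 9, 6, 7]
t=6: [19, 20, 22, 25, 19, 22, 19, 19, 26]
t=7: [54, 56, 53, 55, 54, 49, 50, 54, 54]
t=8: [40, 41, 39, 36, 40, 40, 41, 40, 35]
t=9: [4, 0, 4, 1, 3, 6, 6, 4, 2]
t=10: [8, 10, 9, 13, 8, 8, 9, 8, 14]
t=11: [30, 25, 29, 26, 28, 32, 31, 30, 27]
t=12: [36, 33, 34, 30, 35, 36, 34, 36, 29]
t=13: [20, 14, 19, 15, 18, 22, 21, 20, 16]
t=14: [51, 56, 51, 55, 50, 51, 53, 51, 56]
t=15: [40, 33, 39, 34, 38, 38, 39, 40, 35]
t=16: [10, 4, 9, 5, 10, 10, 7, 10, 4]
t=17: [19, 27, 21, 26, 22, 21, 21, 19, 25]
t=18: [49, 54, 50, 54, 49, 50, 50, 49, 55]
t=19: [35, 29, 35, 29, 34, 35, 34, 35, 30]
t=20: [23, 17, 22, 18, 23, 23, 22, 23, 17]
t=21: [53, 51, 51, 51, 51, 52, 51, 51, 52]
t=22: [33, 34, 35, 35, 33, 33, 35, 33, 33]
t=23: [16, 19, 19, 19, 18, 18, 19, 18, 18]
t=24: [56, 53, 53, 53, 55, 55, 53, 55, 55]
t=25: [39, 43, 43, 43, 42, 42, 43, 42, 42]
t=26: [8, 6, 6, 6, 7, 7, 6, 7, 7]
t=27: [18, 20, 20, 20, 19, 19, 20, 19, 19]
t=28: [59, 57, 57, 57, 58, 58, 57, 58, 58]
t=29: [51, 53, 53, 53, 52, 52, 53, 52, 52]
t=30: [38, 36, 36, 36, 37, 37, 36, 37, 37]
t=31: [11, 9, 9, 9, 10, 10, 9, 10, 10]
t=32: [27, 29, 29, 29, 28, 28, 29, 28, 28]
t=33: [33, 35, 35, 35, 34, 34, 35, 34, 34]
t=34: [15, 17, 17, 17, 16, 16, 17, 16, 16]
t=35: [50, 48, 48, 48, 49, 49, 48, 49, 49]
t=36: [24, 26, 26, 26, 25, 25, 26, 25, 25]
t=37: [42, 44, 44, 44, 43, 43, 44, 43, 43]
t=38: [11, 9, 9, 9, 10, 10, 9, 10, 10]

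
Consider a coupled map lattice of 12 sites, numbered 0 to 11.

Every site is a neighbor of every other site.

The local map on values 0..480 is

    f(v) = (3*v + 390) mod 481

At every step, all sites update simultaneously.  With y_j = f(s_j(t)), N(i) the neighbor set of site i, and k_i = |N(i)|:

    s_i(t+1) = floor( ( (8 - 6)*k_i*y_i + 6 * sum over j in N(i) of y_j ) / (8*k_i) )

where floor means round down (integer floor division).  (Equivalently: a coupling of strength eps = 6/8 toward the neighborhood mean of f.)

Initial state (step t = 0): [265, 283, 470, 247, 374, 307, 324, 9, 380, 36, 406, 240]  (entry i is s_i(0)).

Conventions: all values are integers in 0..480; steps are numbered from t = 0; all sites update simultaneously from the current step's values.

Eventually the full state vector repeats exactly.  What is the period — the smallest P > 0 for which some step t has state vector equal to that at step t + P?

Answer: 18
Key observation: The state at step 15, [22, 22, 22, 22, 22, 22, 22, 22, 22, 22, 22, 22], reappears at step 33 — and no state repeats earlier — so the cycle the system enters has period 18.

Derivation:
t=0: [265, 283, 470, 247, 374, 307, 324, 9, 380, 36, 406, 240]
t=1: [223, 232, 247, 213, 195, 246, 255, 258, 198, 185, 212, 209]
t=2: [129, 134, 142, 123, 113, 141, 146, 148, 115, 195, 123, 121]
t=3: [279, 282, 287, 276, 271, 286, 289, 290, 272, 228, 276, 275]
t=4: [257, 259, 261, 255, 253, 261, 262, 263, 253, 229, 255, 255]
t=5: [194, 195, 196, 193, 192, 196, 197, 197, 192, 179, 193, 193]
t=6: [40, 41, 41, 40, 39, 41, 42, 42, 39, 119, 40, 40]
t=7: [46, 46, 46, 46, 45, 46, 47, 47, 45, 89, 46, 46]
t=8: [55, 55, 55, 55, 55, 55, 56, 56, 55, 79, 55, 55]
t=9: [79, 79, 79, 79, 79, 79, 79, 79, 79, 92, 79, 79]
t=10: [148, 148, 148, 148, 148, 148, 148, 148, 148, 155, 148, 148]
t=11: [354, 354, 354, 354, 354, 354, 354, 354, 354, 358, 354, 354]
t=12: [9, 9, 9, 9, 9, 9, 9, 9, 9, 12, 9, 9]
t=13: [417, 417, 417, 417, 417, 417, 417, 417, 417, 419, 417, 417]
t=14: [198, 198, 198, 198, 198, 198, 198, 198, 198, 199, 198, 198]
t=15: [22, 22, 22, 22, 22, 22, 22, 22, 22, 22, 22, 22]
t=16: [456, 456, 456, 456, 456, 456, 456, 456, 456, 456, 456, 456]
t=17: [315, 315, 315, 315, 315, 315, 315, 315, 315, 315, 315, 315]
t=18: [373, 373, 373, 373, 373, 373, 373, 373, 373, 373, 373, 373]
t=19: [66, 66, 66, 66, 66, 66, 66, 66, 66, 66, 66, 66]
t=20: [107, 107, 107, 107, 107, 107, 107, 107, 107, 107, 107, 107]
t=21: [230, 230, 230, 230, 230, 230, 230, 230, 230, 230, 230, 230]
t=22: [118, 118, 118, 118, 118, 118, 118, 118, 118, 118, 118, 118]
t=23: [263, 263, 263, 263, 263, 263, 263, 263, 263, 263, 263, 263]
t=24: [217, 217, 217, 217, 217, 217, 217, 217, 217, 217, 217, 217]
t=25: [79, 79, 79, 79, 79, 79, 79, 79, 79, 79, 79, 79]
t=26: [146, 146, 146, 146, 146, 146, 146, 146, 146, 146, 146, 146]
t=27: [347, 347, 347, 347, 347, 347, 347, 347, 347, 347, 347, 347]
t=28: [469, 469, 469, 469, 469, 469, 469, 469, 469, 469, 469, 469]
t=29: [354, 354, 354, 354, 354, 354, 354, 354, 354, 354, 354, 354]
t=30: [9, 9, 9, 9, 9, 9, 9, 9, 9, 9, 9, 9]
t=31: [417, 417, 417, 417, 417, 417, 417, 417, 417, 417, 417, 417]
t=32: [198, 198, 198, 198, 198, 198, 198, 198, 198, 198, 198, 198]
t=33: [22, 22, 22, 22, 22, 22, 22, 22, 22, 22, 22, 22]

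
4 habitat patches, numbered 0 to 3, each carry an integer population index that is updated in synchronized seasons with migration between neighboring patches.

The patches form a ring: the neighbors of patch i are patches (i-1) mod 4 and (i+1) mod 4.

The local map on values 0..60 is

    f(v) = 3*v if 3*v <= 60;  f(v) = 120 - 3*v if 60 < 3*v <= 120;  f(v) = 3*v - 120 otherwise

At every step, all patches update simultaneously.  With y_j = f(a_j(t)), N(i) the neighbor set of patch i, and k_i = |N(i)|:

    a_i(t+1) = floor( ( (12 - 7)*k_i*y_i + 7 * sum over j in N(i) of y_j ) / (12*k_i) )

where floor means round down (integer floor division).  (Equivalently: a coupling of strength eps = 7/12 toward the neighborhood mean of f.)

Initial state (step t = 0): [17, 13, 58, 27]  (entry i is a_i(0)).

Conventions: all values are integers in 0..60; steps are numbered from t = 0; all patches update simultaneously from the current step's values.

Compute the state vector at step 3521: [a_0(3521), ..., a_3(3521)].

Answer: [45, 45, 46, 45]
Key observation: The state at step 2, [15, 15, 16, 15], reappears at step 4: the system is in a cycle of period 2 from step 2 on.  Therefore the state at step 3521 equals the state at step 2 + ((3521 - 2) mod 2) = 3, which is [45, 45, 46, 45].

Derivation:
t=0: [17, 13, 58, 27]
t=1: [44, 46, 45, 46]
t=2: [15, 15, 16, 15]
t=3: [45, 45, 46, 45]
t=4: [15, 15, 16, 15]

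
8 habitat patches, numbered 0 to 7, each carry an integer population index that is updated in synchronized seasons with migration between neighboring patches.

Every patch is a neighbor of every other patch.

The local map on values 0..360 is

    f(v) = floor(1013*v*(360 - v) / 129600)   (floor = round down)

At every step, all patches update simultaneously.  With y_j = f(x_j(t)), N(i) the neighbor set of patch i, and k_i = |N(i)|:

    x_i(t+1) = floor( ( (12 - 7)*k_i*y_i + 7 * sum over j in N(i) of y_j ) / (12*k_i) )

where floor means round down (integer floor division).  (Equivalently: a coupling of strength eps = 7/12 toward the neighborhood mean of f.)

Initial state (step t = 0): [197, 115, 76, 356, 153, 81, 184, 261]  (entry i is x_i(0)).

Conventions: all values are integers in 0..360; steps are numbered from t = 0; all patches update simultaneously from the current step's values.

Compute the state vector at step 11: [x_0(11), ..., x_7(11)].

Simulating step by step:
t=0: [197, 115, 76, 356, 153, 81, 184, 261]
t=1: [210, 200, 183, 130, 209, 185, 211, 194]
t=2: [246, 248, 249, 242, 246, 249, 246, 248]
t=3: [218, 217, 217, 219, 218, 217, 218, 217]
t=4: [241, 241, 241, 241, 241, 241, 241, 241]
t=5: [224, 224, 224, 224, 224, 224, 224, 224]
t=6: [238, 238, 238, 238, 238, 238, 238, 238]
t=7: [226, 226, 226, 226, 226, 226, 226, 226]
t=8: [236, 236, 236, 236, 236, 236, 236, 236]
t=9: [228, 228, 228, 228, 228, 228, 228, 228]
t=10: [235, 235, 235, 235, 235, 235, 235, 235]
t=11: [229, 229, 229, 229, 229, 229, 229, 229]

Answer: [229, 229, 229, 229, 229, 229, 229, 229]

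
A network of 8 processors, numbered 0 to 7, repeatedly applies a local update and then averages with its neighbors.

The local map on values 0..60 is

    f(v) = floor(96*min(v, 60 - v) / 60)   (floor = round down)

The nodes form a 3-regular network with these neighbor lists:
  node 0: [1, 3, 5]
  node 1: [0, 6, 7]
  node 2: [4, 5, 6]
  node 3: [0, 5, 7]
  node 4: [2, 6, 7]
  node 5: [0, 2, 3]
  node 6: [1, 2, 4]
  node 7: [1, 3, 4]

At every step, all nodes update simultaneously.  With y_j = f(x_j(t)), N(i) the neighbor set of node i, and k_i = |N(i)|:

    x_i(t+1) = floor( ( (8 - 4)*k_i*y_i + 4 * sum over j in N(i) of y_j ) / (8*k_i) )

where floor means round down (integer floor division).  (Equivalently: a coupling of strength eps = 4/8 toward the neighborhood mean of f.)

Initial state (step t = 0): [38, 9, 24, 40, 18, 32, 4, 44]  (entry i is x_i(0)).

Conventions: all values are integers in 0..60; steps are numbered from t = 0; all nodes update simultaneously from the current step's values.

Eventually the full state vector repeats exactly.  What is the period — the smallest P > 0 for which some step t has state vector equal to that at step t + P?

Answer: 6
Key observation: The state at step 23, [43, 45, 44, 43, 45, 42, 45, 45], reappears at step 29 — and no state repeats earlier — so the cycle the system enters has period 6.

Derivation:
t=0: [38, 9, 24, 40, 18, 32, 4, 44]
t=1: [32, 18, 32, 33, 25, 39, 16, 24]
t=2: [39, 31, 38, 40, 37, 38, 31, 37]
t=3: [35, 42, 37, 33, 37, 34, 42, 37]
t=4: [38, 31, 35, 41, 34, 40, 30, 35]
t=5: [35, 43, 40, 32, 41, 33, 45, 39]
t=6: [39, 29, 32, 41, 29, 40, 26, 33]
t=7: [34, 42, 41, 33, 44, 33, 43, 41]
t=8: [39, 30, 30, 40, 27, 40, 27, 31]
t=9: [35, 44, 43, 34, 44, 34, 44, 43]
t=10: [37, 27, 28, 38, 25, 38, 25, 28]
t=11: [36, 41, 41, 36, 41, 36, 41, 41]
t=12: [36, 31, 31, 36, 30, 36, 30, 31]
t=13: [39, 45, 45, 39, 47, 39, 47, 45]
t=14: [31, 24, 24, 31, 21, 31, 21, 24]
t=15: [44, 38, 37, 44, 34, 44, 34, 38]
t=16: [26, 34, 35, 26, 39, 26, 39, 34]
t=17: [41, 39, 37, 41, 35, 40, 35, 39]
t=18: [30, 33, 36, 30, 38, 32, 38, 33]
t=19: [46, 42, 38, 46, 36, 44, 36, 42]
t=20: [23, 28, 34, 23, 35, 25, 35, 28]
t=21: [38, 42, 40, 38, 40, 38, 40, 42]
t=22: [33, 29, 32, 33, 31, 34, 31, 29]
t=23: [43, 45, 44, 43, 45, 42, 45, 45]
t=24: [26, 24, 25, 26, 24, 27, 24, 24]
t=25: [40, 38, 39, 40, 38, 41, 38, 38]
t=26: [32, 34, 33, 32, 34, 31, 34, 34]
t=27: [43, 41, 42, 43, 41, 44, 41, 41]
t=28: [27, 29, 28, 27, 29, 26, 29, 29]
t=29: [43, 45, 44, 43, 45, 42, 45, 45]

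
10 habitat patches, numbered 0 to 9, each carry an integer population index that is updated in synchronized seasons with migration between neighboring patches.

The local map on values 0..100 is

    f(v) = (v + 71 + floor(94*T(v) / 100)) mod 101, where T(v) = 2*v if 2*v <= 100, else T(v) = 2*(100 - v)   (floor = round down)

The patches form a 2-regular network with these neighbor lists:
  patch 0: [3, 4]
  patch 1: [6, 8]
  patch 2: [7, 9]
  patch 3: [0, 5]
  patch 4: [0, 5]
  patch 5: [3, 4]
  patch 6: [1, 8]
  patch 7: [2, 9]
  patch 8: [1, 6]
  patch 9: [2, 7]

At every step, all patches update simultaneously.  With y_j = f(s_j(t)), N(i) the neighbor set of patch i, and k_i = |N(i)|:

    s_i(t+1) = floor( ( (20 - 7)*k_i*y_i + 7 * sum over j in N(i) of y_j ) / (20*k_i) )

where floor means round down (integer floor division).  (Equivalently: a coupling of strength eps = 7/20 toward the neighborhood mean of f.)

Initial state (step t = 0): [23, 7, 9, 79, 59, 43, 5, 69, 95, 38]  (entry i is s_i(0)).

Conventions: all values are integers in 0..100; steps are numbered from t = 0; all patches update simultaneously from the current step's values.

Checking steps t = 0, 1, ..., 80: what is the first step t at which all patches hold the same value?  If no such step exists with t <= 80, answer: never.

Answer: 13
Key observation: Synchronization is absorbing here: once all patches are equal they stay equal, and step 13 is the first all-equal step.

Derivation:
t=0: [23, 7, 9, 79, 59, 43, 5, 69, 95, 38]  (not all equal)
t=1: [39, 86, 93, 79, 25, 76, 84, 93, 78, 85]  (not all equal)
t=2: [76, 83, 77, 87, 57, 81, 84, 77, 86, 80]  (not all equal)
t=3: [74, 83, 89, 83, 34, 71, 83, 89, 82, 88]  (not all equal)
t=4: [86, 84, 79, 87, 76, 88, 84, 79, 84, 79]  (not all equal)
t=5: [83, 84, 88, 81, 87, 82, 84, 88, 84, 88]  (not all equal)
t=6: [83, 84, 80, 85, 82, 84, 84, 80, 84, 80]  (not all equal)
t=7: [84, 84, 87, 83, 84, 84, 84, 87, 84, 87]  (not all equal)
t=8: [84, 84, 81, 84, 84, 84, 84, 81, 84, 81]  (not all equal)
t=9: [84, 84, 86, 84, 84, 84, 84, 86, 84, 86]  (not all equal)
t=10: [84, 84, 82, 84, 84, 84, 84, 82, 84, 82]  (not all equal)
t=11: [84, 84, 85, 84, 84, 84, 84, 85, 84, 85]  (not all equal)
t=12: [84, 84, 83, 84, 84, 84, 84, 83, 84, 83]  (not all equal)
t=13: [84, 84, 84, 84, 84, 84, 84, 84, 84, 84]  (all equal)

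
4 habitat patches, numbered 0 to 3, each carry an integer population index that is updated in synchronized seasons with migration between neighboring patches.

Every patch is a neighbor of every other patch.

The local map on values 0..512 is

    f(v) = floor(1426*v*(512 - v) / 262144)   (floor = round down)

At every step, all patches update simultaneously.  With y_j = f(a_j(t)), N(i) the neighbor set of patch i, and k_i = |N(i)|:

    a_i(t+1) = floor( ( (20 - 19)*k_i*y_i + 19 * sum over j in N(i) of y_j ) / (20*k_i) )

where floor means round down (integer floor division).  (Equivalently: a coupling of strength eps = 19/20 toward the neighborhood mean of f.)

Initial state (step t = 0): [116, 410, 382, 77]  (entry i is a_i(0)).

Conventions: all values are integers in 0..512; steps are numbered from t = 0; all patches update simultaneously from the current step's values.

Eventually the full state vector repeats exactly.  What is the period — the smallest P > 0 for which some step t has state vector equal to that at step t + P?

Simulating step by step:
t=0: [116, 410, 382, 77]
t=1: [227, 233, 221, 245]
t=2: [352, 351, 352, 351]
t=3: [306, 306, 306, 306]
t=4: [342, 342, 342, 342]
t=5: [316, 316, 316, 316]
t=6: [336, 336, 336, 336]
t=7: [321, 321, 321, 321]
t=8: [333, 333, 333, 333]
t=9: [324, 324, 324, 324]
t=10: [331, 331, 331, 331]
t=11: [325, 325, 325, 325]
t=12: [330, 330, 330, 330]
t=13: [326, 326, 326, 326]
t=14: [329, 329, 329, 329]
t=15: [327, 327, 327, 327]
t=16: [329, 329, 329, 329]

Answer: 2
Key observation: The state at step 14, [329, 329, 329, 329], reappears at step 16 — and no state repeats earlier — so the cycle the system enters has period 2.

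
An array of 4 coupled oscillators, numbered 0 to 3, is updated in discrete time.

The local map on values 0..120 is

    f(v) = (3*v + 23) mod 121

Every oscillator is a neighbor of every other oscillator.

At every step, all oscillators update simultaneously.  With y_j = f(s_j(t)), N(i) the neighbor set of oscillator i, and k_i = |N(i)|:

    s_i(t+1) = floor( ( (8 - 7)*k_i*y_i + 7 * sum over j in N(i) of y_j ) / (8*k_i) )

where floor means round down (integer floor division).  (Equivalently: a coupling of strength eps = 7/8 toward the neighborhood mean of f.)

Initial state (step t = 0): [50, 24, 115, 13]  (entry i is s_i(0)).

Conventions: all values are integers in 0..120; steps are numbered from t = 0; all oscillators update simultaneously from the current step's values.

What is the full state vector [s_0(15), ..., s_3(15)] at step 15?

Answer: [91, 91, 91, 91]

Derivation:
t=0: [50, 24, 115, 13]
t=1: [53, 46, 61, 52]
t=2: [61, 64, 57, 61]
t=3: [84, 82, 86, 84]
t=4: [33, 34, 32, 33]
t=5: [36, 35, 16, 36]
t=6: [26, 27, 16, 26]
t=7: [93, 92, 98, 93]
t=8: [63, 64, 61, 63]
t=9: [90, 89, 91, 90]
t=10: [51, 51, 50, 51]
t=11: [54, 54, 54, 54]
t=12: [64, 64, 64, 64]
t=13: [94, 94, 94, 94]
t=14: [63, 63, 63, 63]
t=15: [91, 91, 91, 91]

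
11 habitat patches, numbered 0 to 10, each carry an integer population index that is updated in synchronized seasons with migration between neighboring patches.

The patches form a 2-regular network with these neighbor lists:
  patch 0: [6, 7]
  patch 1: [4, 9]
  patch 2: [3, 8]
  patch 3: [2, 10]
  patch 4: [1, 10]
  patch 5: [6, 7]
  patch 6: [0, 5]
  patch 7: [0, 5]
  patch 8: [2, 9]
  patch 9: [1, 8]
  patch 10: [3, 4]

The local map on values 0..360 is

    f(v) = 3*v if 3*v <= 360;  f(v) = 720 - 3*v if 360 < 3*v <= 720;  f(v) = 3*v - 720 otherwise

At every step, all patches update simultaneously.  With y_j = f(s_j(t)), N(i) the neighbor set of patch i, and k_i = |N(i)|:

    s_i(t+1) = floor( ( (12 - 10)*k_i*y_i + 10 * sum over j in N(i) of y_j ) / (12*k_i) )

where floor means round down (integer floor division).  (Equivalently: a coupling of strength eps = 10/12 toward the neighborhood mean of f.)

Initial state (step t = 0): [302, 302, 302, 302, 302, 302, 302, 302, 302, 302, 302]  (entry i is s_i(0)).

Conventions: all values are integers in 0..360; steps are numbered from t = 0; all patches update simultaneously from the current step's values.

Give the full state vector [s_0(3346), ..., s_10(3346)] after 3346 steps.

Simulating step by step:
t=0: [302, 302, 302, 302, 302, 302, 302, 302, 302, 302, 302]
t=1: [186, 186, 186, 186, 186, 186, 186, 186, 186, 186, 186]
t=2: [162, 162, 162, 162, 162, 162, 162, 162, 162, 162, 162]
t=3: [234, 234, 234, 234, 234, 234, 234, 234, 234, 234, 234]
t=4: [18, 18, 18, 18, 18, 18, 18, 18, 18, 18, 18]
t=5: [54, 54, 54, 54, 54, 54, 54, 54, 54, 54, 54]
t=6: [162, 162, 162, 162, 162, 162, 162, 162, 162, 162, 162]

Answer: [162, 162, 162, 162, 162, 162, 162, 162, 162, 162, 162]
Key observation: The state at step 2, [162, 162, 162, 162, 162, 162, 162, 162, 162, 162, 162], reappears at step 6: the system is in a cycle of period 4 from step 2 on.  Therefore the state at step 3346 equals the state at step 2 + ((3346 - 2) mod 4) = 2, which is [162, 162, 162, 162, 162, 162, 162, 162, 162, 162, 162].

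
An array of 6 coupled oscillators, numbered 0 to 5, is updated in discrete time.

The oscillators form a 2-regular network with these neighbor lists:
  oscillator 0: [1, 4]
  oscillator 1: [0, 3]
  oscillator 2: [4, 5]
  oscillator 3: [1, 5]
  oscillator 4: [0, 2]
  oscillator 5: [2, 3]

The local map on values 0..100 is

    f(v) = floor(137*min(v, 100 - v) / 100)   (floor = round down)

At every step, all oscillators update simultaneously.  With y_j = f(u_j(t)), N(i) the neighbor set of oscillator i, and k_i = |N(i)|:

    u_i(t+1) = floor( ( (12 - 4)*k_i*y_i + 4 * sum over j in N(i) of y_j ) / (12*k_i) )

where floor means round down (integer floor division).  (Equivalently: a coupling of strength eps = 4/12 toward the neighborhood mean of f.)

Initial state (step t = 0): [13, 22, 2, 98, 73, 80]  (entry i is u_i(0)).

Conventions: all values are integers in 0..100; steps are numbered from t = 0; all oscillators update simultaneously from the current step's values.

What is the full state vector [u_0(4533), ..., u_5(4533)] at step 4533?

Simulating step by step:
t=0: [13, 22, 2, 98, 73, 80]
t=1: [22, 23, 11, 10, 27, 18]
t=2: [31, 27, 20, 17, 31, 20]
t=3: [41, 34, 29, 25, 39, 26]
t=4: [53, 45, 40, 36, 51, 35]
t=5: [64, 59, 55, 50, 64, 48]
t=6: [50, 56, 59, 65, 51, 64]
t=7: [66, 59, 56, 49, 65, 49]
t=8: [47, 56, 59, 65, 49, 65]
t=9: [63, 58, 56, 49, 64, 48]
t=10: [51, 57, 59, 65, 51, 64]
t=11: [65, 57, 56, 49, 65, 49]
t=12: [48, 57, 59, 65, 49, 65]
t=13: [64, 57, 56, 48, 64, 48]
t=14: [50, 57, 59, 63, 50, 64]
t=15: [66, 58, 56, 51, 66, 50]
t=16: [47, 56, 59, 65, 48, 66]
t=17: [63, 58, 55, 49, 63, 47]
t=18: [51, 57, 59, 64, 51, 64]
t=19: [65, 58, 56, 50, 65, 50]
t=20: [48, 57, 59, 66, 49, 66]
t=21: [64, 57, 56, 48, 64, 47]
t=22: [50, 57, 58, 63, 50, 63]
t=23: [66, 58, 57, 51, 66, 51]
t=24: [47, 56, 57, 65, 48, 65]
t=25: [63, 58, 57, 49, 63, 48]
t=26: [51, 57, 57, 65, 51, 64]
t=27: [65, 57, 58, 49, 65, 50]
t=28: [48, 57, 57, 65, 48, 66]
t=29: [63, 57, 57, 48, 63, 48]
t=30: [51, 57, 57, 63, 51, 63]
t=31: [65, 58, 58, 51, 65, 51]
t=32: [48, 57, 57, 65, 48, 65]
t=33: [63, 57, 57, 48, 63, 48]

Answer: [63, 57, 57, 48, 63, 48]
Key observation: The state at step 29, [63, 57, 57, 48, 63, 48], reappears at step 33: the system is in a cycle of period 4 from step 29 on.  Therefore the state at step 4533 equals the state at step 29 + ((4533 - 29) mod 4) = 29, which is [63, 57, 57, 48, 63, 48].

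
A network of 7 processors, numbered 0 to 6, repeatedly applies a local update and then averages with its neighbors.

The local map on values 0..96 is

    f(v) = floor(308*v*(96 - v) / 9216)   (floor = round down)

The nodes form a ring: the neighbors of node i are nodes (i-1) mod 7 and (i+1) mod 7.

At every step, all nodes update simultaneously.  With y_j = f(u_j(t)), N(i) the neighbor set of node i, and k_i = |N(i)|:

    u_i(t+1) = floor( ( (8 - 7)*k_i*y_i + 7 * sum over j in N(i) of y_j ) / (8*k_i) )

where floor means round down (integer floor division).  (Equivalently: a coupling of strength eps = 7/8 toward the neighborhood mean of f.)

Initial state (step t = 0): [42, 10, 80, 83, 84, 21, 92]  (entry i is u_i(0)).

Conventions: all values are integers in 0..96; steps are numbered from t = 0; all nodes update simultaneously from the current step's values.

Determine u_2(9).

Simulating step by step:
t=0: [42, 10, 80, 83, 84, 21, 92]
t=1: [26, 54, 33, 37, 42, 26, 57]
t=2: [72, 65, 72, 72, 67, 72, 61]
t=3: [67, 58, 61, 60, 57, 66, 58]
t=4: [71, 68, 72, 72, 69, 72, 66]
t=5: [63, 58, 59, 59, 57, 63, 59]
t=6: [72, 70, 72, 72, 70, 72, 69]
t=7: [60, 57, 58, 58, 57, 60, 57]
t=8: [73, 72, 73, 73, 72, 73, 72]
t=9: [56, 56, 56, 56, 56, 56, 56]

Answer: u_2(9) = 56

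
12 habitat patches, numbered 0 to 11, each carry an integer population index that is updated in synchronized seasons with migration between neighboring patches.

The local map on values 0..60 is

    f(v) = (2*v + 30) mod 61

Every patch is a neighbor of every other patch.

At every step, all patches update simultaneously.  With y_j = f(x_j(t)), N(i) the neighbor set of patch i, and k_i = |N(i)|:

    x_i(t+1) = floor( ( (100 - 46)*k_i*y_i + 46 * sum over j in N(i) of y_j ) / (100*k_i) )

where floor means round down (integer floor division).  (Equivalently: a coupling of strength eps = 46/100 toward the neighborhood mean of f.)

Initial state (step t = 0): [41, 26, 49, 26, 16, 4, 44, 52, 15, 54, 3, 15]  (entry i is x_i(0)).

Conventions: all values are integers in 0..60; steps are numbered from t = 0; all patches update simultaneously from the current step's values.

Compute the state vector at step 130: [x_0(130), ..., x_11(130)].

Answer: [40, 26, 18, 26, 46, 33, 43, 21, 44, 23, 32, 44]
Key observation: The state at step 3, [39, 25, 17, 25, 15, 32, 42, 20, 43, 22, 31, 43], reappears at step 5: the system is in a cycle of period 2 from step 3 on.  Therefore the state at step 130 equals the state at step 3 + ((130 - 3) mod 2) = 4, which is [40, 26, 18, 26, 46, 33, 43, 21, 44, 23, 32, 44].

Derivation:
t=0: [41, 26, 49, 26, 16, 4, 44, 52, 15, 54, 3, 15]
t=1: [41, 26, 18, 26, 16, 34, 44, 21, 45, 23, 33, 45]
t=2: [40, 26, 18, 26, 16, 33, 43, 21, 44, 23, 32, 44]
t=3: [39, 25, 17, 25, 15, 32, 42, 20, 43, 22, 31, 43]
t=4: [40, 26, 18, 26, 46, 33, 43, 21, 44, 23, 32, 44]
t=5: [39, 25, 17, 25, 15, 32, 42, 20, 43, 22, 31, 43]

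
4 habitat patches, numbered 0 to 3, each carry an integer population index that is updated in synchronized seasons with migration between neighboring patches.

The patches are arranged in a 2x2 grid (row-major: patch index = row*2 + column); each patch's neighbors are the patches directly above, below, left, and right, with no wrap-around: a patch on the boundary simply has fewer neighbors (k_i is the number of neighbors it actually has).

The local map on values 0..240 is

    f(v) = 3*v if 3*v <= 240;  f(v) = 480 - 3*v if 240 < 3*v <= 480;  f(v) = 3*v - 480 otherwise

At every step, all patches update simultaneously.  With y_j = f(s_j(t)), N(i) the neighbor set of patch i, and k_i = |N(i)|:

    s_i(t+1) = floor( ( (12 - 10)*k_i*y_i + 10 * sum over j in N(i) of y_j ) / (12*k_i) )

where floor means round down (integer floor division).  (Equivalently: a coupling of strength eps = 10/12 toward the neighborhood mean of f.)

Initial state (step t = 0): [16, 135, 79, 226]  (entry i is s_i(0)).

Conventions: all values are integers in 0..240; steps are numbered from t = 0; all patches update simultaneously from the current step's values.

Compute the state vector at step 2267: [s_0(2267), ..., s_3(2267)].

Answer: [16, 80, 80, 16]
Key observation: The state at step 13, [224, 160, 160, 224], reappears at step 17: the system is in a cycle of period 4 from step 13 on.  Therefore the state at step 2267 equals the state at step 13 + ((2267 - 13) mod 4) = 15, which is [16, 80, 80, 16].

Derivation:
t=0: [16, 135, 79, 226]
t=1: [138, 115, 142, 163]
t=2: [89, 53, 40, 80]
t=3: [151, 215, 208, 156]
t=4: [133, 43, 40, 130]
t=5: [117, 92, 91, 118]
t=6: [192, 140, 140, 192]
t=7: [66, 90, 90, 66]
t=8: [208, 200, 200, 208]
t=9: [124, 140, 140, 124]
t=10: [68, 100, 100, 68]
t=11: [184, 200, 200, 184]
t=12: [112, 80, 80, 112]
t=13: [224, 160, 160, 224]
t=14: [32, 160, 160, 32]
t=15: [16, 80, 80, 16]
t=16: [208, 80, 80, 208]
t=17: [224, 160, 160, 224]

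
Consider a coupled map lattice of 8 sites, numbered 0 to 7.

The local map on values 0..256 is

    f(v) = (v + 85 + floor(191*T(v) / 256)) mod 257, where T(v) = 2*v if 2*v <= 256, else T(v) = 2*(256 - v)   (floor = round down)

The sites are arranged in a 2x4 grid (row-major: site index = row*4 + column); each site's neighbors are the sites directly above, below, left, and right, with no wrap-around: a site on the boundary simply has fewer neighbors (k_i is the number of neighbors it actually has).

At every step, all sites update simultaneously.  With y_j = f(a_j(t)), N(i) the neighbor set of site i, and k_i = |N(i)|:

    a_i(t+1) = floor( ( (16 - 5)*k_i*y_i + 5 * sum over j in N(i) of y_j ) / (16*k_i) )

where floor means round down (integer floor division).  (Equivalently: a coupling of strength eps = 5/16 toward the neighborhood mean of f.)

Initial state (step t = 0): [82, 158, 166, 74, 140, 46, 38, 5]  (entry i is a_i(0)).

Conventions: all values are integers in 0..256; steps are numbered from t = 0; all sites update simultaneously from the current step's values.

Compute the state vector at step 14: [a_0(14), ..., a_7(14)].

Simulating step by step:
t=0: [82, 158, 166, 74, 140, 46, 38, 5]
t=1: [64, 128, 121, 43, 133, 183, 167, 96]
t=2: [213, 152, 137, 162, 155, 125, 120, 95]
t=3: [114, 133, 138, 121, 129, 136, 123, 84]
t=4: [122, 140, 140, 116, 140, 142, 125, 66]
t=5: [134, 139, 138, 141, 139, 140, 150, 211]
t=6: [143, 141, 141, 135, 141, 140, 134, 116]
t=7: [139, 140, 140, 138, 140, 141, 140, 125]
t=8: [141, 140, 141, 141, 140, 140, 140, 139]
t=9: [140, 140, 140, 140, 140, 141, 140, 140]
t=10: [141, 140, 141, 141, 140, 140, 140, 141]
t=11: [140, 140, 140, 140, 140, 141, 140, 140]
t=12: [141, 140, 141, 141, 140, 140, 140, 141]
t=13: [140, 140, 140, 140, 140, 141, 140, 140]
t=14: [141, 140, 141, 141, 140, 140, 140, 141]

Answer: [141, 140, 141, 141, 140, 140, 140, 141]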